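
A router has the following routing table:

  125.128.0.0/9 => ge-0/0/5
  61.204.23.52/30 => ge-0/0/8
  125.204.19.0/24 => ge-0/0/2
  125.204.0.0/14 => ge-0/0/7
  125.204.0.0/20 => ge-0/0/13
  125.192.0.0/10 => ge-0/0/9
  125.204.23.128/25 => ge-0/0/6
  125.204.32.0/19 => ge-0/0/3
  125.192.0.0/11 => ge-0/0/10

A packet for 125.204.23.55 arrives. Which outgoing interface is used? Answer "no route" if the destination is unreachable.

Routes whose prefix contains 125.204.23.55:
  125.128.0.0/9 (125.128.0.0 - 125.255.255.255) -> ge-0/0/5
  125.192.0.0/10 (125.192.0.0 - 125.255.255.255) -> ge-0/0/9
  125.192.0.0/11 (125.192.0.0 - 125.223.255.255) -> ge-0/0/10
  125.204.0.0/14 (125.204.0.0 - 125.207.255.255) -> ge-0/0/7
More-specific entries that do NOT match:
  61.204.23.52/30 (61.204.23.52 - 61.204.23.55) does not contain 125.204.23.55
  125.204.23.128/25 (125.204.23.128 - 125.204.23.255) does not contain 125.204.23.55
  125.204.19.0/24 (125.204.19.0 - 125.204.19.255) does not contain 125.204.23.55
  125.204.0.0/20 (125.204.0.0 - 125.204.15.255) does not contain 125.204.23.55
  125.204.32.0/19 (125.204.32.0 - 125.204.63.255) does not contain 125.204.23.55
Longest matching prefix is /14 -> interface ge-0/0/7.

ge-0/0/7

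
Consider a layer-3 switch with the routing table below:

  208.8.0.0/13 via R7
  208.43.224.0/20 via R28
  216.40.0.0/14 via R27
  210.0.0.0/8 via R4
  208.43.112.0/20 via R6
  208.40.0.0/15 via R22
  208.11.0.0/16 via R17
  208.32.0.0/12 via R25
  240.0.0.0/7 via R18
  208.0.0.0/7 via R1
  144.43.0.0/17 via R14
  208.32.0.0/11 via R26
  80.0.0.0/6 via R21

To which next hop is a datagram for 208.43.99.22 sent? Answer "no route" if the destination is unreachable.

R25

Routes whose prefix contains 208.43.99.22:
  208.0.0.0/7 (208.0.0.0 - 209.255.255.255) -> R1
  208.32.0.0/11 (208.32.0.0 - 208.63.255.255) -> R26
  208.32.0.0/12 (208.32.0.0 - 208.47.255.255) -> R25
More-specific entries that do NOT match:
  208.43.224.0/20 (208.43.224.0 - 208.43.239.255) does not contain 208.43.99.22
  208.43.112.0/20 (208.43.112.0 - 208.43.127.255) does not contain 208.43.99.22
  144.43.0.0/17 (144.43.0.0 - 144.43.127.255) does not contain 208.43.99.22
  208.11.0.0/16 (208.11.0.0 - 208.11.255.255) does not contain 208.43.99.22
  208.40.0.0/15 (208.40.0.0 - 208.41.255.255) does not contain 208.43.99.22
  216.40.0.0/14 (216.40.0.0 - 216.43.255.255) does not contain 208.43.99.22
  208.8.0.0/13 (208.8.0.0 - 208.15.255.255) does not contain 208.43.99.22
Longest matching prefix is /12 -> next hop R25.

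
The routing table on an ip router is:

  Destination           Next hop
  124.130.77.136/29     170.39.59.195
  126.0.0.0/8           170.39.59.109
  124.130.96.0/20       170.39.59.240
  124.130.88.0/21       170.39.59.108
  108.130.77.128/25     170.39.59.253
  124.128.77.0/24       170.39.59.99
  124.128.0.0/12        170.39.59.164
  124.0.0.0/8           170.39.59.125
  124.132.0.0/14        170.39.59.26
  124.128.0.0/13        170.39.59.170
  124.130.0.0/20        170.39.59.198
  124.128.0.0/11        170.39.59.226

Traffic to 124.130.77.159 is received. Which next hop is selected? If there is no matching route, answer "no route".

Routes whose prefix contains 124.130.77.159:
  124.0.0.0/8 (124.0.0.0 - 124.255.255.255) -> 170.39.59.125
  124.128.0.0/11 (124.128.0.0 - 124.159.255.255) -> 170.39.59.226
  124.128.0.0/12 (124.128.0.0 - 124.143.255.255) -> 170.39.59.164
  124.128.0.0/13 (124.128.0.0 - 124.135.255.255) -> 170.39.59.170
More-specific entries that do NOT match:
  124.130.77.136/29 (124.130.77.136 - 124.130.77.143) does not contain 124.130.77.159
  108.130.77.128/25 (108.130.77.128 - 108.130.77.255) does not contain 124.130.77.159
  124.128.77.0/24 (124.128.77.0 - 124.128.77.255) does not contain 124.130.77.159
  124.130.88.0/21 (124.130.88.0 - 124.130.95.255) does not contain 124.130.77.159
  124.130.96.0/20 (124.130.96.0 - 124.130.111.255) does not contain 124.130.77.159
  124.130.0.0/20 (124.130.0.0 - 124.130.15.255) does not contain 124.130.77.159
  124.132.0.0/14 (124.132.0.0 - 124.135.255.255) does not contain 124.130.77.159
Longest matching prefix is /13 -> next hop 170.39.59.170.

170.39.59.170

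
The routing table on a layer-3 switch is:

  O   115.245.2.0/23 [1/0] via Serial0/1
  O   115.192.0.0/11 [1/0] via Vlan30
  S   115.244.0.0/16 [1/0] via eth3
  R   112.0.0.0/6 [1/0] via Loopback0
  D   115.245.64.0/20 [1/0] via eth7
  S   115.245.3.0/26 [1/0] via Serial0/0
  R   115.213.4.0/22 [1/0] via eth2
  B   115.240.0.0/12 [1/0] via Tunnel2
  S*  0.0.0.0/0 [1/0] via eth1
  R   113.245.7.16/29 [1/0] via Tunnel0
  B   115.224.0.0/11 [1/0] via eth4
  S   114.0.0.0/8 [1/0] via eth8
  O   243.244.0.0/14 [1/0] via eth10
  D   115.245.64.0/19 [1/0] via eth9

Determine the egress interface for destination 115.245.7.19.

Tunnel2

Routes whose prefix contains 115.245.7.19:
  0.0.0.0/0 (default, matches everything) -> eth1
  112.0.0.0/6 (112.0.0.0 - 115.255.255.255) -> Loopback0
  115.224.0.0/11 (115.224.0.0 - 115.255.255.255) -> eth4
  115.240.0.0/12 (115.240.0.0 - 115.255.255.255) -> Tunnel2
More-specific entries that do NOT match:
  113.245.7.16/29 (113.245.7.16 - 113.245.7.23) does not contain 115.245.7.19
  115.245.3.0/26 (115.245.3.0 - 115.245.3.63) does not contain 115.245.7.19
  115.245.2.0/23 (115.245.2.0 - 115.245.3.255) does not contain 115.245.7.19
  115.213.4.0/22 (115.213.4.0 - 115.213.7.255) does not contain 115.245.7.19
  115.245.64.0/20 (115.245.64.0 - 115.245.79.255) does not contain 115.245.7.19
  115.245.64.0/19 (115.245.64.0 - 115.245.95.255) does not contain 115.245.7.19
  115.244.0.0/16 (115.244.0.0 - 115.244.255.255) does not contain 115.245.7.19
  243.244.0.0/14 (243.244.0.0 - 243.247.255.255) does not contain 115.245.7.19
Longest matching prefix is /12 -> interface Tunnel2.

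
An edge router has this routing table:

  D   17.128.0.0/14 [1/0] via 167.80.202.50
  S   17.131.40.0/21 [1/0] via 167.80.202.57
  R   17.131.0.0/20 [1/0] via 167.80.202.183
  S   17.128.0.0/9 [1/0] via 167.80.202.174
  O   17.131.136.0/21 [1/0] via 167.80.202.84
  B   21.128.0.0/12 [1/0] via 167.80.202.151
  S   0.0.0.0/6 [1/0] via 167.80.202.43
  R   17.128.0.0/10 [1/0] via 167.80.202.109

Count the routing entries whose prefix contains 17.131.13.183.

Prefixes containing 17.131.13.183:
  17.128.0.0/9 (17.128.0.0 - 17.255.255.255)
  17.128.0.0/10 (17.128.0.0 - 17.191.255.255)
  17.128.0.0/14 (17.128.0.0 - 17.131.255.255)
  17.131.0.0/20 (17.131.0.0 - 17.131.15.255)
Total matching entries: 4.

4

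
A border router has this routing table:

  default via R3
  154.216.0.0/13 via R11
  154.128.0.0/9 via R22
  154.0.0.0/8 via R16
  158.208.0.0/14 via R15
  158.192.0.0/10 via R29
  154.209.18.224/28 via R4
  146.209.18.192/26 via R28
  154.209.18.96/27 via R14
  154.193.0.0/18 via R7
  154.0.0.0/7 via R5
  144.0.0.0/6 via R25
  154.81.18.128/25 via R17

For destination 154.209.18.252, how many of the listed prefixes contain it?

4

Prefixes containing 154.209.18.252:
  0.0.0.0/0 (default, matches everything)
  154.0.0.0/7 (154.0.0.0 - 155.255.255.255)
  154.0.0.0/8 (154.0.0.0 - 154.255.255.255)
  154.128.0.0/9 (154.128.0.0 - 154.255.255.255)
Total matching entries: 4.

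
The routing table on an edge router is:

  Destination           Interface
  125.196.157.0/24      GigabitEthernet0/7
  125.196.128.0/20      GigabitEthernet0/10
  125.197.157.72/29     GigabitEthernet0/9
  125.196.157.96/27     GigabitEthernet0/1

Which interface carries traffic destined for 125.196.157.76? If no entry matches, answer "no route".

GigabitEthernet0/7

Routes whose prefix contains 125.196.157.76:
  125.196.157.0/24 (125.196.157.0 - 125.196.157.255) -> GigabitEthernet0/7
More-specific entries that do NOT match:
  125.197.157.72/29 (125.197.157.72 - 125.197.157.79) does not contain 125.196.157.76
  125.196.157.96/27 (125.196.157.96 - 125.196.157.127) does not contain 125.196.157.76
Longest matching prefix is /24 -> interface GigabitEthernet0/7.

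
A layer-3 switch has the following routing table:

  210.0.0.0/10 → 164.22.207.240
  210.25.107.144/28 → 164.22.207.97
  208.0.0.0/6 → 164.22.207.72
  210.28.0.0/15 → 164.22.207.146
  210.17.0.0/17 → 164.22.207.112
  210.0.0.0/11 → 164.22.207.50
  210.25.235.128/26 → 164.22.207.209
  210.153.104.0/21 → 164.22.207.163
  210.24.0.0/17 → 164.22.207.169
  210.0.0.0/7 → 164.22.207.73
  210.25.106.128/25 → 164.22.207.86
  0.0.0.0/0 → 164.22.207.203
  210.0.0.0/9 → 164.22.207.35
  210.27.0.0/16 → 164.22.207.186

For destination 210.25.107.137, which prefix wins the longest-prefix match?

Entries matching 210.25.107.137:
  0.0.0.0/0 (default, matches everything)
  208.0.0.0/6 (208.0.0.0 - 211.255.255.255)
  210.0.0.0/7 (210.0.0.0 - 211.255.255.255)
  210.0.0.0/9 (210.0.0.0 - 210.127.255.255)
  210.0.0.0/10 (210.0.0.0 - 210.63.255.255)
  210.0.0.0/11 (210.0.0.0 - 210.31.255.255)
Most specific is 210.0.0.0/11.

210.0.0.0/11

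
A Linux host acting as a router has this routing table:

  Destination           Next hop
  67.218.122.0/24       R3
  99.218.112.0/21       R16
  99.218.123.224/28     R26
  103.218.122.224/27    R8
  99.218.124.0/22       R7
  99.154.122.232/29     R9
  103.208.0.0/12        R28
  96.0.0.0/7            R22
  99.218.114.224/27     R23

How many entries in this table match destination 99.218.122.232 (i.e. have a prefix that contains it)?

0

No listed prefix contains 99.218.122.232.
Total matching entries: 0.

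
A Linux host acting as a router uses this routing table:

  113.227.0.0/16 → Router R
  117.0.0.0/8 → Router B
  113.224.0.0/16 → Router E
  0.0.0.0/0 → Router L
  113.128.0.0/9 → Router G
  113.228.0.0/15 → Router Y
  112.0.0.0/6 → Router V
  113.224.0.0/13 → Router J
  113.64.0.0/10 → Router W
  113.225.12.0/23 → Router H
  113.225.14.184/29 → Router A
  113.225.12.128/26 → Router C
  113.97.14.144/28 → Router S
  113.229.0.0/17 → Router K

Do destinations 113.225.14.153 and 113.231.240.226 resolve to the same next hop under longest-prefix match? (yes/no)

113.225.14.153: longest match 113.224.0.0/13 -> Router J
113.231.240.226: longest match 113.224.0.0/13 -> Router J

yes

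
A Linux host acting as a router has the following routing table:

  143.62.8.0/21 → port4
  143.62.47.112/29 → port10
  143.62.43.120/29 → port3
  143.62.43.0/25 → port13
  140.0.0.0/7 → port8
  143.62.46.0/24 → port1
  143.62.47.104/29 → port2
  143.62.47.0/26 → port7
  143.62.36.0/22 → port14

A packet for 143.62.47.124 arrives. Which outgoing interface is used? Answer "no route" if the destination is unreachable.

No entry's prefix contains 143.62.47.124; there is no default route.

no route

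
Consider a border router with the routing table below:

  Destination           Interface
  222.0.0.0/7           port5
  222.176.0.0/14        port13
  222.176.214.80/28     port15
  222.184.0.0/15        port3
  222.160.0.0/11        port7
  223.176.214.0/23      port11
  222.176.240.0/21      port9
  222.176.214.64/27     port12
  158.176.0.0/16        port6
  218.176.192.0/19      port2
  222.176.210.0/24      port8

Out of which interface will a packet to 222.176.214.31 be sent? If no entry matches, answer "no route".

Routes whose prefix contains 222.176.214.31:
  222.0.0.0/7 (222.0.0.0 - 223.255.255.255) -> port5
  222.160.0.0/11 (222.160.0.0 - 222.191.255.255) -> port7
  222.176.0.0/14 (222.176.0.0 - 222.179.255.255) -> port13
More-specific entries that do NOT match:
  222.176.214.80/28 (222.176.214.80 - 222.176.214.95) does not contain 222.176.214.31
  222.176.214.64/27 (222.176.214.64 - 222.176.214.95) does not contain 222.176.214.31
  222.176.210.0/24 (222.176.210.0 - 222.176.210.255) does not contain 222.176.214.31
  223.176.214.0/23 (223.176.214.0 - 223.176.215.255) does not contain 222.176.214.31
  222.176.240.0/21 (222.176.240.0 - 222.176.247.255) does not contain 222.176.214.31
  218.176.192.0/19 (218.176.192.0 - 218.176.223.255) does not contain 222.176.214.31
  158.176.0.0/16 (158.176.0.0 - 158.176.255.255) does not contain 222.176.214.31
  222.184.0.0/15 (222.184.0.0 - 222.185.255.255) does not contain 222.176.214.31
Longest matching prefix is /14 -> interface port13.

port13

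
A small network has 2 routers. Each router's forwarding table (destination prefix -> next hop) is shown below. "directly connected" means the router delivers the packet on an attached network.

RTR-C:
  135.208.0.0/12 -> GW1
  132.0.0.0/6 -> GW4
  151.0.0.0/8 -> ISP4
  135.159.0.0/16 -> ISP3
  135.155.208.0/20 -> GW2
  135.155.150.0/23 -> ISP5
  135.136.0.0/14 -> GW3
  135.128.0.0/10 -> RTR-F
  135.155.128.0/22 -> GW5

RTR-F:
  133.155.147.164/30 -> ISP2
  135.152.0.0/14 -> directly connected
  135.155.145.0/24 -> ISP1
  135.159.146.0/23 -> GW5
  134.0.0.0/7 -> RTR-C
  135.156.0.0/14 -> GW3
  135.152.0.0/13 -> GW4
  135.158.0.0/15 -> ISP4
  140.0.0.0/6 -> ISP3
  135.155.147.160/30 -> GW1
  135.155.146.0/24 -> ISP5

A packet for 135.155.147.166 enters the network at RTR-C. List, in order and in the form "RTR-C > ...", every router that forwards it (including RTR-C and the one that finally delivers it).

At RTR-C: longest match for 135.155.147.166 is 135.128.0.0/10 -> RTR-F
At RTR-F: longest match for 135.155.147.166 is 135.152.0.0/14 -> directly connected

RTR-C > RTR-F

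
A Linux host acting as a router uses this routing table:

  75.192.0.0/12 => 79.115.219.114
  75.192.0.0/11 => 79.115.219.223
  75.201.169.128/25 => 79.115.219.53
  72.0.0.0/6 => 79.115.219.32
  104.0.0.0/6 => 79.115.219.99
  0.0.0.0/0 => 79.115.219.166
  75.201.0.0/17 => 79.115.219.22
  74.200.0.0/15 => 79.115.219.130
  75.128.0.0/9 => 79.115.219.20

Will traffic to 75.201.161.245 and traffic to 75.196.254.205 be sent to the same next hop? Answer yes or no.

yes

75.201.161.245: longest match 75.192.0.0/12 -> 79.115.219.114
75.196.254.205: longest match 75.192.0.0/12 -> 79.115.219.114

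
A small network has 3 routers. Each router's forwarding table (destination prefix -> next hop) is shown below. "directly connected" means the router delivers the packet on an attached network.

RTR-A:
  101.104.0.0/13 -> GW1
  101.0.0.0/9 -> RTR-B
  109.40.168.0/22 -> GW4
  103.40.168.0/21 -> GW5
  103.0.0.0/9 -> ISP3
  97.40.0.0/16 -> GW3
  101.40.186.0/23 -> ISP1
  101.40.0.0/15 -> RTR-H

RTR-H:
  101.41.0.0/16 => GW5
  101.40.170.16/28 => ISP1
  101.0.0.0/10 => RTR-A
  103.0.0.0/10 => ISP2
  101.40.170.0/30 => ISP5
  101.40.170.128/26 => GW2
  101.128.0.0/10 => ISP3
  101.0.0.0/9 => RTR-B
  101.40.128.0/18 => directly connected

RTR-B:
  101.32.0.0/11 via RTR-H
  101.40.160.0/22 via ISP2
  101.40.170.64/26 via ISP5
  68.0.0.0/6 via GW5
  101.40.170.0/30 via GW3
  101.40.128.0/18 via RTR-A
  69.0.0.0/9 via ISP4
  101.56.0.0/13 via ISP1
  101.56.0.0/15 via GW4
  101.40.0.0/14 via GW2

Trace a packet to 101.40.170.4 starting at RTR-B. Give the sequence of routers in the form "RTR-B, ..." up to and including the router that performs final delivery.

RTR-B, RTR-A, RTR-H

At RTR-B: longest match for 101.40.170.4 is 101.40.128.0/18 -> RTR-A
At RTR-A: longest match for 101.40.170.4 is 101.40.0.0/15 -> RTR-H
At RTR-H: longest match for 101.40.170.4 is 101.40.128.0/18 -> directly connected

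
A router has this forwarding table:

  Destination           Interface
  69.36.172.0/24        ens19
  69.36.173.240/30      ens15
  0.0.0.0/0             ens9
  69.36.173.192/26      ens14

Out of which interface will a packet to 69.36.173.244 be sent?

ens14

Routes whose prefix contains 69.36.173.244:
  0.0.0.0/0 (default, matches everything) -> ens9
  69.36.173.192/26 (69.36.173.192 - 69.36.173.255) -> ens14
More-specific entries that do NOT match:
  69.36.173.240/30 (69.36.173.240 - 69.36.173.243) does not contain 69.36.173.244
Longest matching prefix is /26 -> interface ens14.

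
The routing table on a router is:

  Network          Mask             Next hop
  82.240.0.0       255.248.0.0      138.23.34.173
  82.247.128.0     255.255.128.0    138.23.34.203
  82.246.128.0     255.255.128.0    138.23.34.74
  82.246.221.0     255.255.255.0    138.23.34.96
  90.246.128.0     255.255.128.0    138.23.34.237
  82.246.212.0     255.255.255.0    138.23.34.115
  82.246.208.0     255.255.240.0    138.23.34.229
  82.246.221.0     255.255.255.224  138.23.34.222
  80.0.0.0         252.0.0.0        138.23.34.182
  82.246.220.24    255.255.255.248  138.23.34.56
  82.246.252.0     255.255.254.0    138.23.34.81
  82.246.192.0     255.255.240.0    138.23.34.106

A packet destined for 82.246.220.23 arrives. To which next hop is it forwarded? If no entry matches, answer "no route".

Routes whose prefix contains 82.246.220.23:
  80.0.0.0/6 (80.0.0.0 - 83.255.255.255) -> 138.23.34.182
  82.240.0.0/13 (82.240.0.0 - 82.247.255.255) -> 138.23.34.173
  82.246.128.0/17 (82.246.128.0 - 82.246.255.255) -> 138.23.34.74
  82.246.208.0/20 (82.246.208.0 - 82.246.223.255) -> 138.23.34.229
More-specific entries that do NOT match:
  82.246.220.24/29 (82.246.220.24 - 82.246.220.31) does not contain 82.246.220.23
  82.246.221.0/27 (82.246.221.0 - 82.246.221.31) does not contain 82.246.220.23
  82.246.221.0/24 (82.246.221.0 - 82.246.221.255) does not contain 82.246.220.23
  82.246.212.0/24 (82.246.212.0 - 82.246.212.255) does not contain 82.246.220.23
  82.246.252.0/23 (82.246.252.0 - 82.246.253.255) does not contain 82.246.220.23
Longest matching prefix is /20 -> next hop 138.23.34.229.

138.23.34.229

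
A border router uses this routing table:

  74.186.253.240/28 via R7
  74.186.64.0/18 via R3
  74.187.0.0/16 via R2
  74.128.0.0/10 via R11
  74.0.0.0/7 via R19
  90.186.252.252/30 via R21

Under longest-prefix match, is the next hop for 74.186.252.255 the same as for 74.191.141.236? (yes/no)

yes

74.186.252.255: longest match 74.128.0.0/10 -> R11
74.191.141.236: longest match 74.128.0.0/10 -> R11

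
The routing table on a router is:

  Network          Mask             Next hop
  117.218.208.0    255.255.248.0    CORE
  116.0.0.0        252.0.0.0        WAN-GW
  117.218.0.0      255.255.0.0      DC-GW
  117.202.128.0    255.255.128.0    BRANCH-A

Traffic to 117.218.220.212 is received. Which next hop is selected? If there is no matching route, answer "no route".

Routes whose prefix contains 117.218.220.212:
  116.0.0.0/6 (116.0.0.0 - 119.255.255.255) -> WAN-GW
  117.218.0.0/16 (117.218.0.0 - 117.218.255.255) -> DC-GW
More-specific entries that do NOT match:
  117.218.208.0/21 (117.218.208.0 - 117.218.215.255) does not contain 117.218.220.212
  117.202.128.0/17 (117.202.128.0 - 117.202.255.255) does not contain 117.218.220.212
Longest matching prefix is /16 -> next hop DC-GW.

DC-GW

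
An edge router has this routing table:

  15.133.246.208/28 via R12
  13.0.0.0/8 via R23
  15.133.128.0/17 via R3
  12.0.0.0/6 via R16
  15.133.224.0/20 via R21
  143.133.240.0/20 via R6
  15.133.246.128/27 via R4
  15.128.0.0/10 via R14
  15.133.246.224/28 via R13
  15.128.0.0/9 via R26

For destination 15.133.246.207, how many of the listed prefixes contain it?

Prefixes containing 15.133.246.207:
  12.0.0.0/6 (12.0.0.0 - 15.255.255.255)
  15.128.0.0/9 (15.128.0.0 - 15.255.255.255)
  15.128.0.0/10 (15.128.0.0 - 15.191.255.255)
  15.133.128.0/17 (15.133.128.0 - 15.133.255.255)
Total matching entries: 4.

4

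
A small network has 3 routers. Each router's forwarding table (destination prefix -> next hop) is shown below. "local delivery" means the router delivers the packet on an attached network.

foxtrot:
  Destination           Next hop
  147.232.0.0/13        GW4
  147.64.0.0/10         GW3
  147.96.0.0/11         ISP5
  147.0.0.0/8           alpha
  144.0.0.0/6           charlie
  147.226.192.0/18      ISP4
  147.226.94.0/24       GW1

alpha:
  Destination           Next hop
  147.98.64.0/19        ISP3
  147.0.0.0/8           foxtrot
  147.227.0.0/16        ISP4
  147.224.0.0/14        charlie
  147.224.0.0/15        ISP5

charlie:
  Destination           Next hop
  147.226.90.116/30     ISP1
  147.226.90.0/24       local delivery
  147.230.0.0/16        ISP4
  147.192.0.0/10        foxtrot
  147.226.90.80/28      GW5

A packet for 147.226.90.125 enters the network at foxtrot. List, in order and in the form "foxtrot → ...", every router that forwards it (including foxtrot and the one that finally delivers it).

foxtrot → alpha → charlie

At foxtrot: longest match for 147.226.90.125 is 147.0.0.0/8 -> alpha
At alpha: longest match for 147.226.90.125 is 147.224.0.0/14 -> charlie
At charlie: longest match for 147.226.90.125 is 147.226.90.0/24 -> local delivery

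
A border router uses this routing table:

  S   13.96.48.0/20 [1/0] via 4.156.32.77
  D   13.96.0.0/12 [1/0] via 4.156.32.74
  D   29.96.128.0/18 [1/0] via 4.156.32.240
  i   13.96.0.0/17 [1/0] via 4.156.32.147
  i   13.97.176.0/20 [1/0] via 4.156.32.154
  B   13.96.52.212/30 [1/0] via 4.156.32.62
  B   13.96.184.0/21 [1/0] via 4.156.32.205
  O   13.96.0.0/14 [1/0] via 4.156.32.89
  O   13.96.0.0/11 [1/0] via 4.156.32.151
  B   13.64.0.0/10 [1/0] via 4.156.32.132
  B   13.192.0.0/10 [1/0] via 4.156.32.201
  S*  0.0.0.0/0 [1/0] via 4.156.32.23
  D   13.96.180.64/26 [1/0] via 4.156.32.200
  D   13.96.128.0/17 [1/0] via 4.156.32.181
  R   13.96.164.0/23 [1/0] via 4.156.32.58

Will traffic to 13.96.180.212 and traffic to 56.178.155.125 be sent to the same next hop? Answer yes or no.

no

13.96.180.212: longest match 13.96.128.0/17 -> 4.156.32.181
56.178.155.125: longest match 0.0.0.0/0 -> 4.156.32.23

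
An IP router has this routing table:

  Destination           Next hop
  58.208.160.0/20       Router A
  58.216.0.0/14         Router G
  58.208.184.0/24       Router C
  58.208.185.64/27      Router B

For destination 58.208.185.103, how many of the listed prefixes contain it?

0

No listed prefix contains 58.208.185.103.
Total matching entries: 0.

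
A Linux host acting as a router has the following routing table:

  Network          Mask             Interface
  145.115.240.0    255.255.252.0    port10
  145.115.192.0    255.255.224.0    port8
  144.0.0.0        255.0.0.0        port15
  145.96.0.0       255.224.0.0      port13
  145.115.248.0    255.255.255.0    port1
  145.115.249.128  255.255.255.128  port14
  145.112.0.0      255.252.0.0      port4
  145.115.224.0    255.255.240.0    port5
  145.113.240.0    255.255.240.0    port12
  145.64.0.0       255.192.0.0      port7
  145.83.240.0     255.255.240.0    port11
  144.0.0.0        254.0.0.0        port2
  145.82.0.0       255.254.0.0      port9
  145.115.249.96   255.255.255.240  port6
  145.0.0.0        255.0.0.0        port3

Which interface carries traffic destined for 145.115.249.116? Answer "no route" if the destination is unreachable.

Routes whose prefix contains 145.115.249.116:
  144.0.0.0/7 (144.0.0.0 - 145.255.255.255) -> port2
  145.0.0.0/8 (145.0.0.0 - 145.255.255.255) -> port3
  145.64.0.0/10 (145.64.0.0 - 145.127.255.255) -> port7
  145.96.0.0/11 (145.96.0.0 - 145.127.255.255) -> port13
  145.112.0.0/14 (145.112.0.0 - 145.115.255.255) -> port4
More-specific entries that do NOT match:
  145.115.249.96/28 (145.115.249.96 - 145.115.249.111) does not contain 145.115.249.116
  145.115.249.128/25 (145.115.249.128 - 145.115.249.255) does not contain 145.115.249.116
  145.115.248.0/24 (145.115.248.0 - 145.115.248.255) does not contain 145.115.249.116
  145.115.240.0/22 (145.115.240.0 - 145.115.243.255) does not contain 145.115.249.116
  145.115.224.0/20 (145.115.224.0 - 145.115.239.255) does not contain 145.115.249.116
  145.113.240.0/20 (145.113.240.0 - 145.113.255.255) does not contain 145.115.249.116
  145.83.240.0/20 (145.83.240.0 - 145.83.255.255) does not contain 145.115.249.116
  145.115.192.0/19 (145.115.192.0 - 145.115.223.255) does not contain 145.115.249.116
  145.82.0.0/15 (145.82.0.0 - 145.83.255.255) does not contain 145.115.249.116
Longest matching prefix is /14 -> interface port4.

port4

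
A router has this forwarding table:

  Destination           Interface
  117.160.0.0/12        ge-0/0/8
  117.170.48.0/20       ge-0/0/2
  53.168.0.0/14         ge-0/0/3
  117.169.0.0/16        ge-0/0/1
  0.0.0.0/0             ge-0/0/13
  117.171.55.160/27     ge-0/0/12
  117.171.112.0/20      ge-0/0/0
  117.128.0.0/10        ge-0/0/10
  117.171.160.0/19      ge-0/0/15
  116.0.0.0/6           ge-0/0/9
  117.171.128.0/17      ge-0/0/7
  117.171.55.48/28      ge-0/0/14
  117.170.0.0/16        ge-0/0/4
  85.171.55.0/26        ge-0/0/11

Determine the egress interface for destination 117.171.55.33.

Routes whose prefix contains 117.171.55.33:
  0.0.0.0/0 (default, matches everything) -> ge-0/0/13
  116.0.0.0/6 (116.0.0.0 - 119.255.255.255) -> ge-0/0/9
  117.128.0.0/10 (117.128.0.0 - 117.191.255.255) -> ge-0/0/10
  117.160.0.0/12 (117.160.0.0 - 117.175.255.255) -> ge-0/0/8
More-specific entries that do NOT match:
  117.171.55.48/28 (117.171.55.48 - 117.171.55.63) does not contain 117.171.55.33
  117.171.55.160/27 (117.171.55.160 - 117.171.55.191) does not contain 117.171.55.33
  85.171.55.0/26 (85.171.55.0 - 85.171.55.63) does not contain 117.171.55.33
  117.170.48.0/20 (117.170.48.0 - 117.170.63.255) does not contain 117.171.55.33
  117.171.112.0/20 (117.171.112.0 - 117.171.127.255) does not contain 117.171.55.33
  117.171.160.0/19 (117.171.160.0 - 117.171.191.255) does not contain 117.171.55.33
  117.171.128.0/17 (117.171.128.0 - 117.171.255.255) does not contain 117.171.55.33
  117.169.0.0/16 (117.169.0.0 - 117.169.255.255) does not contain 117.171.55.33
  117.170.0.0/16 (117.170.0.0 - 117.170.255.255) does not contain 117.171.55.33
  53.168.0.0/14 (53.168.0.0 - 53.171.255.255) does not contain 117.171.55.33
Longest matching prefix is /12 -> interface ge-0/0/8.

ge-0/0/8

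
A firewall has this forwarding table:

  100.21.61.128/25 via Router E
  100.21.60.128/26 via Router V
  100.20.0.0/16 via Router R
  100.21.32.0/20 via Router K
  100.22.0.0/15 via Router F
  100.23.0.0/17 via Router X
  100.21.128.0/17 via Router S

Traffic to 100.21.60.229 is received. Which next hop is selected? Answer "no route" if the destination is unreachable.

No entry's prefix contains 100.21.60.229; there is no default route.

no route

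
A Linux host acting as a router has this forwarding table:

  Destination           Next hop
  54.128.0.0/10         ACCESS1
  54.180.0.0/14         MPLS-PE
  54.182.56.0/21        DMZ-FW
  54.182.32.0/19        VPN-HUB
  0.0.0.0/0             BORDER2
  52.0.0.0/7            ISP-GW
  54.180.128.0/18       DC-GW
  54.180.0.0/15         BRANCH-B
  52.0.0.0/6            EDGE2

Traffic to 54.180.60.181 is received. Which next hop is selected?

BRANCH-B

Routes whose prefix contains 54.180.60.181:
  0.0.0.0/0 (default, matches everything) -> BORDER2
  52.0.0.0/6 (52.0.0.0 - 55.255.255.255) -> EDGE2
  54.128.0.0/10 (54.128.0.0 - 54.191.255.255) -> ACCESS1
  54.180.0.0/14 (54.180.0.0 - 54.183.255.255) -> MPLS-PE
  54.180.0.0/15 (54.180.0.0 - 54.181.255.255) -> BRANCH-B
More-specific entries that do NOT match:
  54.182.56.0/21 (54.182.56.0 - 54.182.63.255) does not contain 54.180.60.181
  54.182.32.0/19 (54.182.32.0 - 54.182.63.255) does not contain 54.180.60.181
  54.180.128.0/18 (54.180.128.0 - 54.180.191.255) does not contain 54.180.60.181
Longest matching prefix is /15 -> next hop BRANCH-B.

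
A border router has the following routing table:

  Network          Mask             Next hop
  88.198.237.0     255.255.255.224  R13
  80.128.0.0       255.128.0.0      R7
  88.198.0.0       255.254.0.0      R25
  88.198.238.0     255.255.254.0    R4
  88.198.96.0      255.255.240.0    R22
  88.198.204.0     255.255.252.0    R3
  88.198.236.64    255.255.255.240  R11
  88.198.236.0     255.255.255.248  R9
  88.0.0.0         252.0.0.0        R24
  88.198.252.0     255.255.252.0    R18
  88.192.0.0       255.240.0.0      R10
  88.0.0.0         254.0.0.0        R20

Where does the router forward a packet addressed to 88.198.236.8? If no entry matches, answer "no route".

Routes whose prefix contains 88.198.236.8:
  88.0.0.0/6 (88.0.0.0 - 91.255.255.255) -> R24
  88.0.0.0/7 (88.0.0.0 - 89.255.255.255) -> R20
  88.192.0.0/12 (88.192.0.0 - 88.207.255.255) -> R10
  88.198.0.0/15 (88.198.0.0 - 88.199.255.255) -> R25
More-specific entries that do NOT match:
  88.198.236.0/29 (88.198.236.0 - 88.198.236.7) does not contain 88.198.236.8
  88.198.236.64/28 (88.198.236.64 - 88.198.236.79) does not contain 88.198.236.8
  88.198.237.0/27 (88.198.237.0 - 88.198.237.31) does not contain 88.198.236.8
  88.198.238.0/23 (88.198.238.0 - 88.198.239.255) does not contain 88.198.236.8
  88.198.204.0/22 (88.198.204.0 - 88.198.207.255) does not contain 88.198.236.8
  88.198.252.0/22 (88.198.252.0 - 88.198.255.255) does not contain 88.198.236.8
  88.198.96.0/20 (88.198.96.0 - 88.198.111.255) does not contain 88.198.236.8
Longest matching prefix is /15 -> next hop R25.

R25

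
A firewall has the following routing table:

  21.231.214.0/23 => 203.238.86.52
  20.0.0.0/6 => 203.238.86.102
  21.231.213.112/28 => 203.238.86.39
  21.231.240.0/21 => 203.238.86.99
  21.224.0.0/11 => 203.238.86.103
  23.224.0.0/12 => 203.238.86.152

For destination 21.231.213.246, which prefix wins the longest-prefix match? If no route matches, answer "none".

Entries matching 21.231.213.246:
  20.0.0.0/6 (20.0.0.0 - 23.255.255.255)
  21.224.0.0/11 (21.224.0.0 - 21.255.255.255)
Most specific is 21.224.0.0/11.

21.224.0.0/11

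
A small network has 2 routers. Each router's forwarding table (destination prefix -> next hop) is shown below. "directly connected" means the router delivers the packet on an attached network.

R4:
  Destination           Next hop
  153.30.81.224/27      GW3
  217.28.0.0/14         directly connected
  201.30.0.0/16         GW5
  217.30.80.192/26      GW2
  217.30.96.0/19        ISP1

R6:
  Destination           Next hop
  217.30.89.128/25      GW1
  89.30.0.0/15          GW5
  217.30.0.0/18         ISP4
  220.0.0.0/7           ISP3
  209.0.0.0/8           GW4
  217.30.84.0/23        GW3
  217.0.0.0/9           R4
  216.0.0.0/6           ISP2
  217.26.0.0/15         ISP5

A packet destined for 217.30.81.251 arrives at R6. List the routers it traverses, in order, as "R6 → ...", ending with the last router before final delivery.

R6 → R4

At R6: longest match for 217.30.81.251 is 217.0.0.0/9 -> R4
At R4: longest match for 217.30.81.251 is 217.28.0.0/14 -> directly connected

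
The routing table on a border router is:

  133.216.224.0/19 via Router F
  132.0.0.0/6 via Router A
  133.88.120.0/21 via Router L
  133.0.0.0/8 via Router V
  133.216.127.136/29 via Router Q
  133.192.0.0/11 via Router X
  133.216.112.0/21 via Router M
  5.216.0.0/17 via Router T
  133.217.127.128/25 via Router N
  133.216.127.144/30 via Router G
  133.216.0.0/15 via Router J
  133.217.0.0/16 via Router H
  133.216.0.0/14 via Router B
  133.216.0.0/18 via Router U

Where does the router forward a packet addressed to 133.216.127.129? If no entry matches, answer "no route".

Router J

Routes whose prefix contains 133.216.127.129:
  132.0.0.0/6 (132.0.0.0 - 135.255.255.255) -> Router A
  133.0.0.0/8 (133.0.0.0 - 133.255.255.255) -> Router V
  133.192.0.0/11 (133.192.0.0 - 133.223.255.255) -> Router X
  133.216.0.0/14 (133.216.0.0 - 133.219.255.255) -> Router B
  133.216.0.0/15 (133.216.0.0 - 133.217.255.255) -> Router J
More-specific entries that do NOT match:
  133.216.127.144/30 (133.216.127.144 - 133.216.127.147) does not contain 133.216.127.129
  133.216.127.136/29 (133.216.127.136 - 133.216.127.143) does not contain 133.216.127.129
  133.217.127.128/25 (133.217.127.128 - 133.217.127.255) does not contain 133.216.127.129
  133.88.120.0/21 (133.88.120.0 - 133.88.127.255) does not contain 133.216.127.129
  133.216.112.0/21 (133.216.112.0 - 133.216.119.255) does not contain 133.216.127.129
  133.216.224.0/19 (133.216.224.0 - 133.216.255.255) does not contain 133.216.127.129
  133.216.0.0/18 (133.216.0.0 - 133.216.63.255) does not contain 133.216.127.129
  5.216.0.0/17 (5.216.0.0 - 5.216.127.255) does not contain 133.216.127.129
  133.217.0.0/16 (133.217.0.0 - 133.217.255.255) does not contain 133.216.127.129
Longest matching prefix is /15 -> next hop Router J.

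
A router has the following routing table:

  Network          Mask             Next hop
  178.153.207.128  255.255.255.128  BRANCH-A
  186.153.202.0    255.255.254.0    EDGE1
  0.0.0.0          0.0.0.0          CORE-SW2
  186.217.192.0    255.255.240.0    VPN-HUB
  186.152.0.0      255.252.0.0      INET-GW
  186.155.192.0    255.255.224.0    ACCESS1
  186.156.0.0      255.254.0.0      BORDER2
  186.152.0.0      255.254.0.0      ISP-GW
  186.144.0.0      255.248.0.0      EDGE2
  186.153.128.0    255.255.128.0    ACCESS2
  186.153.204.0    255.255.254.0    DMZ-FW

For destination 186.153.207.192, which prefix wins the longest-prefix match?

Entries matching 186.153.207.192:
  0.0.0.0/0 (default, matches everything)
  186.152.0.0/14 (186.152.0.0 - 186.155.255.255)
  186.152.0.0/15 (186.152.0.0 - 186.153.255.255)
  186.153.128.0/17 (186.153.128.0 - 186.153.255.255)
Most specific is 186.153.128.0/17.

186.153.128.0/17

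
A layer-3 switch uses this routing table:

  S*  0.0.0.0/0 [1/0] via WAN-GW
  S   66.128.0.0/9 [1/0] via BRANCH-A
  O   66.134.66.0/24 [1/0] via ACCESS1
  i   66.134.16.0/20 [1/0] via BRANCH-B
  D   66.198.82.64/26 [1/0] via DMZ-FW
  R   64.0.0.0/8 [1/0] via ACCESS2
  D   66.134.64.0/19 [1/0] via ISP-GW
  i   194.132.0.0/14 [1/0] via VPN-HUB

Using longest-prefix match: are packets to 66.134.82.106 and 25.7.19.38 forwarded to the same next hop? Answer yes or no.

66.134.82.106: longest match 66.134.64.0/19 -> ISP-GW
25.7.19.38: longest match 0.0.0.0/0 -> WAN-GW

no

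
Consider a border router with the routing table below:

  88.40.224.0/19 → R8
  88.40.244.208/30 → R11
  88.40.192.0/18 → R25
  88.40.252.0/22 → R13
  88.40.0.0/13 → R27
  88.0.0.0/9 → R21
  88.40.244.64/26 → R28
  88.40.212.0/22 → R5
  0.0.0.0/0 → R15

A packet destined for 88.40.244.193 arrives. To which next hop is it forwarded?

R8

Routes whose prefix contains 88.40.244.193:
  0.0.0.0/0 (default, matches everything) -> R15
  88.0.0.0/9 (88.0.0.0 - 88.127.255.255) -> R21
  88.40.0.0/13 (88.40.0.0 - 88.47.255.255) -> R27
  88.40.192.0/18 (88.40.192.0 - 88.40.255.255) -> R25
  88.40.224.0/19 (88.40.224.0 - 88.40.255.255) -> R8
More-specific entries that do NOT match:
  88.40.244.208/30 (88.40.244.208 - 88.40.244.211) does not contain 88.40.244.193
  88.40.244.64/26 (88.40.244.64 - 88.40.244.127) does not contain 88.40.244.193
  88.40.252.0/22 (88.40.252.0 - 88.40.255.255) does not contain 88.40.244.193
  88.40.212.0/22 (88.40.212.0 - 88.40.215.255) does not contain 88.40.244.193
Longest matching prefix is /19 -> next hop R8.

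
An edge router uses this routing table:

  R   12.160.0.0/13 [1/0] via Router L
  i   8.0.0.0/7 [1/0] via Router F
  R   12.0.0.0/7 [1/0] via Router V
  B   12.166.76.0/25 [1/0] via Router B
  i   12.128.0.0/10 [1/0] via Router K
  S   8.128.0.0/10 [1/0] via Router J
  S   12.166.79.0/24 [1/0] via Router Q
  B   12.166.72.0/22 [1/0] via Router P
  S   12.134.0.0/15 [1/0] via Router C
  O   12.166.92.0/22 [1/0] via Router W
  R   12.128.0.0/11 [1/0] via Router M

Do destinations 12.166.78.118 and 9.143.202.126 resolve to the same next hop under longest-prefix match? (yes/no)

12.166.78.118: longest match 12.160.0.0/13 -> Router L
9.143.202.126: longest match 8.0.0.0/7 -> Router F

no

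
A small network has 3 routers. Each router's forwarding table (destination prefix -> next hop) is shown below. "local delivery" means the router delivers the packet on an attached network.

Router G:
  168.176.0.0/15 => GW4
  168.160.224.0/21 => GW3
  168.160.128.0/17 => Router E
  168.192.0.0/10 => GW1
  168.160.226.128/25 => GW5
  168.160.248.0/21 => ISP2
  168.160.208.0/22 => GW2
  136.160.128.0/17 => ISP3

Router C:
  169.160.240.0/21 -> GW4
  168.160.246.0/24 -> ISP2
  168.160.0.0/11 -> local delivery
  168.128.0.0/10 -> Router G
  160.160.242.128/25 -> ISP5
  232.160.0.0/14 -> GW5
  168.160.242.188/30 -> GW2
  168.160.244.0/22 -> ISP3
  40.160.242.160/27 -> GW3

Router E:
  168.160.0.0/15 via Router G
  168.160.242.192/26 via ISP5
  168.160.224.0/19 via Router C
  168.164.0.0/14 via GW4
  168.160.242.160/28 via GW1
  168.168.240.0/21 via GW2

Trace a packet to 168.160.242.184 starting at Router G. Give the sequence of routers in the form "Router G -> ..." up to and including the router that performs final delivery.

At Router G: longest match for 168.160.242.184 is 168.160.128.0/17 -> Router E
At Router E: longest match for 168.160.242.184 is 168.160.224.0/19 -> Router C
At Router C: longest match for 168.160.242.184 is 168.160.0.0/11 -> local delivery

Router G -> Router E -> Router C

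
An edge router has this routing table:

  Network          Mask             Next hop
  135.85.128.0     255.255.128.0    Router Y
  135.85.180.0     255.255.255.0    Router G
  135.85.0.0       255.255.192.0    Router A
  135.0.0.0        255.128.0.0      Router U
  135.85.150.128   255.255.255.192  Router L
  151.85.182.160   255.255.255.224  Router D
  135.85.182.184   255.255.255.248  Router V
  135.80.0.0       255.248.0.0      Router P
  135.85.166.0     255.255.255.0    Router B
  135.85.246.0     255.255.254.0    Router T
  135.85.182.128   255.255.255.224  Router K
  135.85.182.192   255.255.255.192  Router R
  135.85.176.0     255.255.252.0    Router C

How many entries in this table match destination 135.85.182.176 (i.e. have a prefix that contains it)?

3

Prefixes containing 135.85.182.176:
  135.0.0.0/9 (135.0.0.0 - 135.127.255.255)
  135.80.0.0/13 (135.80.0.0 - 135.87.255.255)
  135.85.128.0/17 (135.85.128.0 - 135.85.255.255)
Total matching entries: 3.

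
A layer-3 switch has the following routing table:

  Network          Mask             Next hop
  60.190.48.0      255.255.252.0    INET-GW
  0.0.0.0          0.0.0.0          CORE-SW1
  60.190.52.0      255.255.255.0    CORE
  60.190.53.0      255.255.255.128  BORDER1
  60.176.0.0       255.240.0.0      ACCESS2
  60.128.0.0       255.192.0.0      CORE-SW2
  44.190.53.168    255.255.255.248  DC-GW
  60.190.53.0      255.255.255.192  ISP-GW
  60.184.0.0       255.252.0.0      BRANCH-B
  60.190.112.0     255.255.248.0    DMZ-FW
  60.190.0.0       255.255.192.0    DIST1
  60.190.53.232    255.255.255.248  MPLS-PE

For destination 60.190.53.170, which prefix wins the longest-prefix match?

60.190.0.0/18

Entries matching 60.190.53.170:
  0.0.0.0/0 (default, matches everything)
  60.128.0.0/10 (60.128.0.0 - 60.191.255.255)
  60.176.0.0/12 (60.176.0.0 - 60.191.255.255)
  60.190.0.0/18 (60.190.0.0 - 60.190.63.255)
Most specific is 60.190.0.0/18.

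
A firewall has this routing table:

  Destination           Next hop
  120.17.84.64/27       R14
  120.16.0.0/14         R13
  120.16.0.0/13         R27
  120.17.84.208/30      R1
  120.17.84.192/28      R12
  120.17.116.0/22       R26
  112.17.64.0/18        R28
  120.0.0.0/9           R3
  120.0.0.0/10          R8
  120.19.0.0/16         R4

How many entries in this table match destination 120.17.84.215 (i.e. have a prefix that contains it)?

Prefixes containing 120.17.84.215:
  120.0.0.0/9 (120.0.0.0 - 120.127.255.255)
  120.0.0.0/10 (120.0.0.0 - 120.63.255.255)
  120.16.0.0/13 (120.16.0.0 - 120.23.255.255)
  120.16.0.0/14 (120.16.0.0 - 120.19.255.255)
Total matching entries: 4.

4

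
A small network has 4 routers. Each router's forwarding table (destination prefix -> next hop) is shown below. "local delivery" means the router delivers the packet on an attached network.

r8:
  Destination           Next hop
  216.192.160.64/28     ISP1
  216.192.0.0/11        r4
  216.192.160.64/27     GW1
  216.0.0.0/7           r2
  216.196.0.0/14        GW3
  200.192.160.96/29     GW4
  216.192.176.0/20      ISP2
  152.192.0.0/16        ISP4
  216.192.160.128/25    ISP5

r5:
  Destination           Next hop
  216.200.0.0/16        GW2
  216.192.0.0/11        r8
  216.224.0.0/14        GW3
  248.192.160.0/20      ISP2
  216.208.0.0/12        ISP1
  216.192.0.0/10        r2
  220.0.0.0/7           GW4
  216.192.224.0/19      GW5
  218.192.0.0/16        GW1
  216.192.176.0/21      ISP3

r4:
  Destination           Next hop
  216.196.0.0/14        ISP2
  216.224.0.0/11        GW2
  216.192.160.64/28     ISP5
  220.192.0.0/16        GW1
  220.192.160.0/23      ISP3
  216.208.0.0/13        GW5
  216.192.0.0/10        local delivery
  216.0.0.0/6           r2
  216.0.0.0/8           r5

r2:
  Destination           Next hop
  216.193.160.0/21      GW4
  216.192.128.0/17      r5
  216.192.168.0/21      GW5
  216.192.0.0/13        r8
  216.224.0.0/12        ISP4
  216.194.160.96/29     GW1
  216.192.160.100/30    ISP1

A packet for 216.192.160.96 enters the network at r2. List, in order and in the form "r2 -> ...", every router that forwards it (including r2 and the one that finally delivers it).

At r2: longest match for 216.192.160.96 is 216.192.128.0/17 -> r5
At r5: longest match for 216.192.160.96 is 216.192.0.0/11 -> r8
At r8: longest match for 216.192.160.96 is 216.192.0.0/11 -> r4
At r4: longest match for 216.192.160.96 is 216.192.0.0/10 -> local delivery

r2 -> r5 -> r8 -> r4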